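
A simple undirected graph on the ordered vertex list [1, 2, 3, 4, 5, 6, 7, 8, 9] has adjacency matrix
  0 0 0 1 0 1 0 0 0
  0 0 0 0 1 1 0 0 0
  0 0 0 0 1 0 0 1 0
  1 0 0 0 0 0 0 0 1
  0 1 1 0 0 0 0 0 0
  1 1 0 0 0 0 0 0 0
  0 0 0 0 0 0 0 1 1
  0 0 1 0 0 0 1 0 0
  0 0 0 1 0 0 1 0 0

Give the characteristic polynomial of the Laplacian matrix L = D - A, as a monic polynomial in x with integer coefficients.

Each diagonal entry of L is the vertex degree and each off-diagonal entry is -1 where an edge is present, 0 otherwise; in the order [1, 2, 3, 4, 5, 6, 7, 8, 9] the diagonal is [2, 2, 2, 2, 2, 2, 2, 2, 2]. Computing det(xI - L) by cofactor expansion (or equivalently via sum-over-permutations) gives x^9 - 18x^8 + 135x^7 - 546x^6 + 1287x^5 - 1782x^4 + 1386x^3 - 540x^2 + 81x. The constant term is 0 because L is singular (the all-ones vector lies in its kernel). The largest eigenvalue, 3.8794, is at most the vertex count 9.

x^9 - 18x^8 + 135x^7 - 546x^6 + 1287x^5 - 1782x^4 + 1386x^3 - 540x^2 + 81x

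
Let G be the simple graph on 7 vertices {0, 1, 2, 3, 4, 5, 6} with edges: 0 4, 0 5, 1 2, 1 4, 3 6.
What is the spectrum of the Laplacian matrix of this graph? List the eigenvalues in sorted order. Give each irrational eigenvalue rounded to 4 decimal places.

[0, 0, 0.3820, 1.3820, 2, 2.6180, 3.6180]

With the vertex order [0, 1, 2, 3, 4, 5, 6], the degrees are [2, 2, 1, 1, 2, 1, 1], giving D = diag(2, 2, 1, 1, 2, 1, 1) and L = D - A. The multiplicity of 0 as a Laplacian eigenvalue equals the number of connected components. The 2 zero eigenvalues correspond to the 2 connected components.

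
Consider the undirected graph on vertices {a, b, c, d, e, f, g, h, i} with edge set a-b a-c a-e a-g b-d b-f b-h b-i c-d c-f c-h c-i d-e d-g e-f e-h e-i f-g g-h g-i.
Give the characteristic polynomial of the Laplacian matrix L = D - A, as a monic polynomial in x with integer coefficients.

x^9 - 40x^8 + 690x^7 - 6720x^6 + 40485x^5 - 154704x^4 + 366560x^3 - 492800x^2 + 288000x

Each diagonal entry of L is the vertex degree and each off-diagonal entry is -1 where an edge is present, 0 otherwise; in the order [a, b, c, d, e, f, g, h, i] the diagonal is [4, 5, 5, 4, 5, 4, 5, 4, 4]. The eigenvalues of L are [0, 4, 4, 4, 4, 5, 5, 5, 9]; the characteristic polynomial is the product of (x - lambda_i), which multiplies out to x^9 - 40x^8 + 690x^7 - 6720x^6 + 40485x^5 - 154704x^4 + 366560x^3 - 492800x^2 + 288000x. The coefficient of x^8 equals -trace(L) = -40, matching the sum of degrees. There is one zero in the spectrum, matching the 1 component.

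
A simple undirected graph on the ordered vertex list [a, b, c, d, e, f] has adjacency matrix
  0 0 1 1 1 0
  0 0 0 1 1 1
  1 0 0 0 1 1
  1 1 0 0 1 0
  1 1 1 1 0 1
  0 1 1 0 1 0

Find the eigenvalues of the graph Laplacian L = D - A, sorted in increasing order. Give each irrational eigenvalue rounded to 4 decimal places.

Reading degrees in the order [a, b, c, d, e, f] gives [3, 3, 3, 3, 5, 3]; set D = diag(3, 3, 3, 3, 5, 3) and form L = D - A. The multiplicity of 0 as a Laplacian eigenvalue equals the number of connected components. The single zero eigenvalue shows the graph is connected. By the matrix-tree theorem the graph has (1/6) * product of the nonzero eigenvalues = 121 spanning trees.

[0, 2.3820, 2.3820, 4.6180, 4.6180, 6]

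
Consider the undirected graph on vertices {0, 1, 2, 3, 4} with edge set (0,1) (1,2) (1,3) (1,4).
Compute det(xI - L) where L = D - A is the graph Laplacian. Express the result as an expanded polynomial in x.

Each diagonal entry of L is the vertex degree and each off-diagonal entry is -1 where an edge is present, 0 otherwise; in the order [0, 1, 2, 3, 4] the diagonal is [1, 4, 1, 1, 1]. The eigenvalues of L are [0, 1, 1, 1, 5]; the characteristic polynomial is the product of (x - lambda_i), which multiplies out to x^5 - 8x^4 + 18x^3 - 16x^2 + 5x. The coefficient of x^4 equals -trace(L) = -8, matching the sum of degrees. There is one zero in the spectrum, matching the 1 component.

x^5 - 8x^4 + 18x^3 - 16x^2 + 5x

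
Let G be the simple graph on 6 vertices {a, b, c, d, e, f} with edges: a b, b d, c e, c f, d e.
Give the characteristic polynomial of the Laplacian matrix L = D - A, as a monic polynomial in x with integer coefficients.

x^6 - 10x^5 + 36x^4 - 56x^3 + 35x^2 - 6x

Reading degrees in the order [a, b, c, d, e, f] gives [1, 2, 2, 2, 2, 1]; set D = diag(1, 2, 2, 2, 2, 1) and form L = D - A. Computing det(xI - L) by cofactor expansion (or equivalently via sum-over-permutations) gives x^6 - 10x^5 + 36x^4 - 56x^3 + 35x^2 - 6x. Since p(0) = det(-L) = 0, x divides p(x). There is one zero in the spectrum, matching the 1 component.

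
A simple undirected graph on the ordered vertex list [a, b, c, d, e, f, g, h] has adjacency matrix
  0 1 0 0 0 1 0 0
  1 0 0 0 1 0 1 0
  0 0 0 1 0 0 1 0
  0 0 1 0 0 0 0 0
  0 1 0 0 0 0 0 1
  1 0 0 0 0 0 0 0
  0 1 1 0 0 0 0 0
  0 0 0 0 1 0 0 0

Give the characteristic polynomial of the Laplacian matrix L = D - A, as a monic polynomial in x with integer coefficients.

x^8 - 14x^7 + 77x^6 - 212x^5 + 307x^4 - 224x^3 + 72x^2 - 8x

Each diagonal entry of L is the vertex degree and each off-diagonal entry is -1 where an edge is present, 0 otherwise; in the order [a, b, c, d, e, f, g, h] the diagonal is [2, 3, 2, 1, 2, 1, 2, 1]. Computing det(xI - L) by cofactor expansion (or equivalently via sum-over-permutations) gives x^8 - 14x^7 + 77x^6 - 212x^5 + 307x^4 - 224x^3 + 72x^2 - 8x. Since p(0) = det(-L) = 0, x divides p(x). By the matrix-tree theorem the graph has (1/8) * product of the nonzero eigenvalues = 1 spanning tree. The largest eigenvalue, 4.4383, is at most the vertex count 8.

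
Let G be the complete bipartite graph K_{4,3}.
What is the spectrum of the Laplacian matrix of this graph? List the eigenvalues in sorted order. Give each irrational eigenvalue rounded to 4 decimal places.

[0, 3, 3, 3, 4, 4, 7]

The graph has 7 vertices and degree multiset [4, 4, 4, 3, 3, 3, 3]; D is the diagonal matrix of degrees and L = D - A. The multiplicity of 0 as a Laplacian eigenvalue equals the number of connected components. The single zero eigenvalue shows the graph is connected. The eigenvalues sum to 24, which equals trace(L) = 2|E|.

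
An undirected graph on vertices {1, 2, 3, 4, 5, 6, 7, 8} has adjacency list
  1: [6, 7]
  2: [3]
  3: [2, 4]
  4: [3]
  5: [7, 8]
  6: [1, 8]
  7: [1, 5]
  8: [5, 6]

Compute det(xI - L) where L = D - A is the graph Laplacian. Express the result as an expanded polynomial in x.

x^8 - 14x^7 + 78x^6 - 220x^5 + 330x^4 - 250x^3 + 75x^2

Reading degrees in the order [1, 2, 3, 4, 5, 6, 7, 8] gives [2, 1, 2, 1, 2, 2, 2, 2]; set D = diag(2, 1, 2, 1, 2, 2, 2, 2) and form L = D - A. L has integer entries, so p(x) = det(xI - L) has integer coefficients. Expanding the determinant yields x^8 - 14x^7 + 78x^6 - 220x^5 + 330x^4 - 250x^3 + 75x^2. Since p(0) = det(-L) = 0, x divides p(x). The largest eigenvalue, 3.6180, is at most the vertex count 8. There are 2 zeros in the spectrum, matching the 2 components.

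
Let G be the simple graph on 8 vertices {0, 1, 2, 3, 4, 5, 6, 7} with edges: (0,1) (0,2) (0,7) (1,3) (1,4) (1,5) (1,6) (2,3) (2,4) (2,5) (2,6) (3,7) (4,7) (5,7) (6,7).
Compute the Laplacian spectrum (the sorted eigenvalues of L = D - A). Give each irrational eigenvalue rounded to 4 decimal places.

[0, 3, 3, 3, 3, 5, 5, 8]

Reading degrees in the order [0, 1, 2, 3, 4, 5, 6, 7] gives [3, 5, 5, 3, 3, 3, 3, 5]; set D = diag(3, 5, 5, 3, 3, 3, 3, 5) and form L = D - A. The multiplicity of 0 as a Laplacian eigenvalue equals the number of connected components. The eigenvalues sum to 30, which equals trace(L) = 2|E|. The largest eigenvalue, 8, is at most the vertex count 8.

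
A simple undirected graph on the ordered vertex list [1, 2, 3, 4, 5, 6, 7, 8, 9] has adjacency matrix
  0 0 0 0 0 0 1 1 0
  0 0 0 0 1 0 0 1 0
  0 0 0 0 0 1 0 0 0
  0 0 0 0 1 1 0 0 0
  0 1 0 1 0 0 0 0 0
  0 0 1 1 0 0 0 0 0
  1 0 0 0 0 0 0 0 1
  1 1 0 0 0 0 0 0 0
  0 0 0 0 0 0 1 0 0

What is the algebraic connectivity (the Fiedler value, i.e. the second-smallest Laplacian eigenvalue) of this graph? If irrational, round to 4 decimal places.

0.1206

Each diagonal entry of L is the vertex degree and each off-diagonal entry is -1 where an edge is present, 0 otherwise; in the order [1, 2, 3, 4, 5, 6, 7, 8, 9] the diagonal is [2, 2, 1, 2, 2, 2, 2, 2, 1]. The sorted Laplacian eigenvalues are [0, 0.1206, 0.4679, 1, 1.6527, 2.3473, 3, 3.5321, 3.8794]; the algebraic connectivity is the second entry, 0.1206. By the matrix-tree theorem the graph has (1/9) * product of the nonzero eigenvalues = 1 spanning tree.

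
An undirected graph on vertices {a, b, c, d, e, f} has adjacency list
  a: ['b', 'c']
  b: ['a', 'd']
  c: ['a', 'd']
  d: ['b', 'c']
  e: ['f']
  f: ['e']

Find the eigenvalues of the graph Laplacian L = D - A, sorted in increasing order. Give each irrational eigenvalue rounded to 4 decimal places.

[0, 0, 2, 2, 2, 4]

Each diagonal entry of L is the vertex degree and each off-diagonal entry is -1 where an edge is present, 0 otherwise; in the order [a, b, c, d, e, f] the diagonal is [2, 2, 2, 2, 1, 1]. The multiplicity of 0 as a Laplacian eigenvalue equals the number of connected components. The 2 zero eigenvalues correspond to the 2 connected components. The eigenvalues sum to 10, which equals trace(L) = 2|E|. There are 2 zeros in the spectrum, matching the 2 components.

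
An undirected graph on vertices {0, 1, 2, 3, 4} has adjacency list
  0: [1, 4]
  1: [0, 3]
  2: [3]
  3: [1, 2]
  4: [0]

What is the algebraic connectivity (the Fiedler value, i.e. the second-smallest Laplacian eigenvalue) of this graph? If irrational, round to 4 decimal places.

Reading degrees in the order [0, 1, 2, 3, 4] gives [2, 2, 1, 2, 1]; set D = diag(2, 2, 1, 2, 1) and form L = D - A. Computing the eigenvalues of L and sorting gives [0, 0.3820, 1.3820, 2.6180, 3.6180]. The Fiedler value lambda_2 = 0.3820 is strictly positive, so the graph is connected. The largest eigenvalue, 3.6180, is at most the vertex count 5. There is one zero in the spectrum, matching the 1 component.

0.3820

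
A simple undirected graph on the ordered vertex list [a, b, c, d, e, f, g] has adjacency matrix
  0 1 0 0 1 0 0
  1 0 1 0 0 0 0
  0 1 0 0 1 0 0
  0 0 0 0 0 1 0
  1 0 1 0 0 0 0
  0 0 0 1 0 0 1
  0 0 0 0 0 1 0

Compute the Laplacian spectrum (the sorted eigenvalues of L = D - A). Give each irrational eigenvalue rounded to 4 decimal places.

Each diagonal entry of L is the vertex degree and each off-diagonal entry is -1 where an edge is present, 0 otherwise; in the order [a, b, c, d, e, f, g] the diagonal is [2, 2, 2, 1, 2, 2, 1]. Since every row of L sums to 0, the all-ones vector is in the kernel and 0 is an eigenvalue. The 2 zero eigenvalues correspond to the 2 connected components. There are 2 zeros in the spectrum, matching the 2 components. The largest eigenvalue, 4, is at most the vertex count 7.

[0, 0, 1, 2, 2, 3, 4]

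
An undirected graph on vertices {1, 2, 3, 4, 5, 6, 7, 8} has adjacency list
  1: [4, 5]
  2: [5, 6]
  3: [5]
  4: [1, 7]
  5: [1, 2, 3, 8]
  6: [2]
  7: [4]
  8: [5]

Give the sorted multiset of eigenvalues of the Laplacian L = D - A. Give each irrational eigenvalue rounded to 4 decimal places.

[0, 0.2538, 0.5472, 1, 1.4689, 2.4066, 3.1504, 5.1732]

Reading degrees in the order [1, 2, 3, 4, 5, 6, 7, 8] gives [2, 2, 1, 2, 4, 1, 1, 1]; set D = diag(2, 2, 1, 2, 4, 1, 1, 1) and form L = D - A. Diagonalising L (or applying a numerical eigensolver to the 8x8 matrix) gives the spectrum above. The single zero eigenvalue shows the graph is connected. The eigenvalues sum to 14, which equals trace(L) = 2|E|.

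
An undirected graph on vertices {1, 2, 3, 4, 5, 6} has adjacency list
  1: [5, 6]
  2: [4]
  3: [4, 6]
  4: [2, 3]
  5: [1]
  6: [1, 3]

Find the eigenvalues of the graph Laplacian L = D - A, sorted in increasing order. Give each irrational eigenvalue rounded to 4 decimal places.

[0, 0.2679, 1, 2, 3, 3.7321]

Each diagonal entry of L is the vertex degree and each off-diagonal entry is -1 where an edge is present, 0 otherwise; in the order [1, 2, 3, 4, 5, 6] the diagonal is [2, 1, 2, 2, 1, 2]. L is symmetric positive semidefinite, so every eigenvalue is real and nonnegative. The single zero eigenvalue shows the graph is connected. The eigenvalues sum to 10, which equals trace(L) = 2|E|.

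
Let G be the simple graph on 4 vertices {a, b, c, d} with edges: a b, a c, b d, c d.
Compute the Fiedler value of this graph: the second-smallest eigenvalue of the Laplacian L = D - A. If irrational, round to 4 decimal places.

Reading degrees in the order [a, b, c, d] gives [2, 2, 2, 2]; set D = diag(2, 2, 2, 2) and form L = D - A. The smallest Laplacian eigenvalue is always 0. The next one, lambda_2 = 2, measures how hard the graph is to disconnect: larger values mean better connectivity.

2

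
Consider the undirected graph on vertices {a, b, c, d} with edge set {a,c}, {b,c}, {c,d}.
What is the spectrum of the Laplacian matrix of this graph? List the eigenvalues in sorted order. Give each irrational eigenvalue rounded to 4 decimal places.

[0, 1, 1, 4]

Reading degrees in the order [a, b, c, d] gives [1, 1, 3, 1]; set D = diag(1, 1, 3, 1) and form L = D - A. Since every row of L sums to 0, the all-ones vector is in the kernel and 0 is an eigenvalue. The single zero eigenvalue shows the graph is connected. There is one zero in the spectrum, matching the 1 component.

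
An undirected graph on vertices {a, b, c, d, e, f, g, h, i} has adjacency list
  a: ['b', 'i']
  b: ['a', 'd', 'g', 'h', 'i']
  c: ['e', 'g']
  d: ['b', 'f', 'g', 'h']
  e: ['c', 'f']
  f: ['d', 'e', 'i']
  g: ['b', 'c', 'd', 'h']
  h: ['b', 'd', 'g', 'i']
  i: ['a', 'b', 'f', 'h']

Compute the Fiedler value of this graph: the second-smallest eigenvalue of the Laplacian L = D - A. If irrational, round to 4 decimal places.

0.9013

Reading degrees in the order [a, b, c, d, e, f, g, h, i] gives [2, 5, 2, 4, 2, 3, 4, 4, 4]; set D = diag(2, 5, 2, 4, 2, 3, 4, 4, 4) and form L = D - A. The sorted Laplacian eigenvalues are [0, 0.9013, 1.8854, 2.0850, 3.6755, 4.0942, 5.3157, 5.6737, 6.3692]; the algebraic connectivity is the second entry, 0.9013. The eigenvalues sum to 30, which equals trace(L) = 2|E|.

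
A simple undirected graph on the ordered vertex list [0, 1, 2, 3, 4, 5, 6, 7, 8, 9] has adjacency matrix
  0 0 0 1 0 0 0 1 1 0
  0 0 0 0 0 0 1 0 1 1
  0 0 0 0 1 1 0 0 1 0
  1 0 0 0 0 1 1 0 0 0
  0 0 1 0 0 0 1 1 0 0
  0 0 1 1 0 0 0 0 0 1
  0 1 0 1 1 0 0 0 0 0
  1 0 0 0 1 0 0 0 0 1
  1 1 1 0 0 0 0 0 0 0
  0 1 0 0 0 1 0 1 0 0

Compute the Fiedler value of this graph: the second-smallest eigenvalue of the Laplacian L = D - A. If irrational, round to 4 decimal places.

Each diagonal entry of L is the vertex degree and each off-diagonal entry is -1 where an edge is present, 0 otherwise; in the order [0, 1, 2, 3, 4, 5, 6, 7, 8, 9] the diagonal is [3, 3, 3, 3, 3, 3, 3, 3, 3, 3]. The smallest Laplacian eigenvalue is always 0. The next one, lambda_2 = 2, measures how hard the graph is to disconnect: larger values mean better connectivity. The eigenvalues sum to 30, which equals trace(L) = 2|E|.

2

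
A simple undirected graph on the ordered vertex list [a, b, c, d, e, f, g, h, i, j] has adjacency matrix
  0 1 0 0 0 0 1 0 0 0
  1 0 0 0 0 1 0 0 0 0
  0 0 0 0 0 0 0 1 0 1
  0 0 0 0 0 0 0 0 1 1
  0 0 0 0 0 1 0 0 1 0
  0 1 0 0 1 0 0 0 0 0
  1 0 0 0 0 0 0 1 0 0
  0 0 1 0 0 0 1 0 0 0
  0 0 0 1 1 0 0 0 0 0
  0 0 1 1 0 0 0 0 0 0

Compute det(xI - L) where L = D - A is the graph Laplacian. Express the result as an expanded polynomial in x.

Reading degrees in the order [a, b, c, d, e, f, g, h, i, j] gives [2, 2, 2, 2, 2, 2, 2, 2, 2, 2]; set D = diag(2, 2, 2, 2, 2, 2, 2, 2, 2, 2) and form L = D - A. Computing det(xI - L) by cofactor expansion (or equivalently via sum-over-permutations) gives x^10 - 20x^9 + 170x^8 - 800x^7 + 2275x^6 - 4004x^5 + 4290x^4 - 2640x^3 + 825x^2 - 100x. Since p(0) = det(-L) = 0, x divides p(x). The eigenvalues sum to 20, which equals trace(L) = 2|E|.

x^10 - 20x^9 + 170x^8 - 800x^7 + 2275x^6 - 4004x^5 + 4290x^4 - 2640x^3 + 825x^2 - 100x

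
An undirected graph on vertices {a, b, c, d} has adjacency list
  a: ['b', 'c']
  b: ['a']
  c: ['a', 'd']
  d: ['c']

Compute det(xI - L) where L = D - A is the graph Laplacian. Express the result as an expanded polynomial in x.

x^4 - 6x^3 + 10x^2 - 4x

Reading degrees in the order [a, b, c, d] gives [2, 1, 2, 1]; set D = diag(2, 1, 2, 1) and form L = D - A. L has integer entries, so p(x) = det(xI - L) has integer coefficients. Expanding the determinant yields x^4 - 6x^3 + 10x^2 - 4x. Since p(0) = det(-L) = 0, x divides p(x). The largest eigenvalue, 3.4142, is at most the vertex count 4.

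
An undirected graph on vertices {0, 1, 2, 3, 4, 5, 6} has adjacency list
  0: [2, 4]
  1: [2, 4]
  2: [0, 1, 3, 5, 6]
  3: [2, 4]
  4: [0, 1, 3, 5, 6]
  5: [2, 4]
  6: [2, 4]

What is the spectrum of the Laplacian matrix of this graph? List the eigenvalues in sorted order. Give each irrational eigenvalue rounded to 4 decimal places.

[0, 2, 2, 2, 2, 5, 7]

With the vertex order [0, 1, 2, 3, 4, 5, 6], the degrees are [2, 2, 5, 2, 5, 2, 2], giving D = diag(2, 2, 5, 2, 5, 2, 2) and L = D - A. The multiplicity of 0 as a Laplacian eigenvalue equals the number of connected components. By the matrix-tree theorem the graph has (1/7) * product of the nonzero eigenvalues = 80 spanning trees. The eigenvalues sum to 20, which equals trace(L) = 2|E|.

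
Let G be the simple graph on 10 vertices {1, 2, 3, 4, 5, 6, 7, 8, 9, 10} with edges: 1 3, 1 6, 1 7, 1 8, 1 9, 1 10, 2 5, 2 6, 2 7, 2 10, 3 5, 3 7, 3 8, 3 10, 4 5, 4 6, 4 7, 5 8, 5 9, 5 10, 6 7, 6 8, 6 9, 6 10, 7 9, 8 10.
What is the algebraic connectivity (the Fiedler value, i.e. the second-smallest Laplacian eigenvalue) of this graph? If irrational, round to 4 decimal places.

Each diagonal entry of L is the vertex degree and each off-diagonal entry is -1 where an edge is present, 0 otherwise; in the order [1, 2, 3, 4, 5, 6, 7, 8, 9, 10] the diagonal is [6, 4, 5, 3, 6, 7, 6, 5, 4, 6]. The sorted Laplacian eigenvalues are [0, 2.7938, 3.6326, 3.7697, 5.2614, 5.5221, 6.6682, 7.6865, 8.0228, 8.6429]; the algebraic connectivity is the second entry, 2.7938. The eigenvalues sum to 52, which equals trace(L) = 2|E|.

2.7938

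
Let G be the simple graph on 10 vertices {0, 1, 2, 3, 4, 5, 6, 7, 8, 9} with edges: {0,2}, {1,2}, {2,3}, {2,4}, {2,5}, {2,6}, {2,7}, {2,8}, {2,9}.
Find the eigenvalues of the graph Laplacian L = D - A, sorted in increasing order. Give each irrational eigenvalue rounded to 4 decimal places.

[0, 1, 1, 1, 1, 1, 1, 1, 1, 10]

With the vertex order [0, 1, 2, 3, 4, 5, 6, 7, 8, 9], the degrees are [1, 1, 9, 1, 1, 1, 1, 1, 1, 1], giving D = diag(1, 1, 9, 1, 1, 1, 1, 1, 1, 1) and L = D - A. Since every row of L sums to 0, the all-ones vector is in the kernel and 0 is an eigenvalue. The single zero eigenvalue shows the graph is connected. There is one zero in the spectrum, matching the 1 component.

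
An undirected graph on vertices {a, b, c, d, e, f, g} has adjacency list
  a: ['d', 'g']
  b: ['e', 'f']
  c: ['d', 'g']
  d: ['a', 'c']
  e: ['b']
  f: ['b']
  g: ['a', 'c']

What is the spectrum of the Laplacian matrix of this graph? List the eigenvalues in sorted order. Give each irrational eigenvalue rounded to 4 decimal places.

[0, 0, 1, 2, 2, 3, 4]

Reading degrees in the order [a, b, c, d, e, f, g] gives [2, 2, 2, 2, 1, 1, 2]; set D = diag(2, 2, 2, 2, 1, 1, 2) and form L = D - A. Since every row of L sums to 0, the all-ones vector is in the kernel and 0 is an eigenvalue. The 2 zero eigenvalues correspond to the 2 connected components. There are 2 zeros in the spectrum, matching the 2 components. The largest eigenvalue, 4, is at most the vertex count 7.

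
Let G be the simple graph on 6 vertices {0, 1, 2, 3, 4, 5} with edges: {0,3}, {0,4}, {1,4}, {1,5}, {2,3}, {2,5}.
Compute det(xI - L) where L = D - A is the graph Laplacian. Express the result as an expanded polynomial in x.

x^6 - 12x^5 + 54x^4 - 112x^3 + 105x^2 - 36x

Each diagonal entry of L is the vertex degree and each off-diagonal entry is -1 where an edge is present, 0 otherwise; in the order [0, 1, 2, 3, 4, 5] the diagonal is [2, 2, 2, 2, 2, 2]. Computing det(xI - L) by cofactor expansion (or equivalently via sum-over-permutations) gives x^6 - 12x^5 + 54x^4 - 112x^3 + 105x^2 - 36x. Since p(0) = det(-L) = 0, x divides p(x). The largest eigenvalue, 4, is at most the vertex count 6.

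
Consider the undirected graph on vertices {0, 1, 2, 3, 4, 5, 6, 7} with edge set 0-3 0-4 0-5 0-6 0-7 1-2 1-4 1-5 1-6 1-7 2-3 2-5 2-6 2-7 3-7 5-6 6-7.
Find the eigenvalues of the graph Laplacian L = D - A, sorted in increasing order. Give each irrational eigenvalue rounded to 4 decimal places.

[0, 1.8774, 2.8477, 4.5210, 4.9175, 6.1799, 6.4389, 7.2177]

With the vertex order [0, 1, 2, 3, 4, 5, 6, 7], the degrees are [5, 5, 5, 3, 2, 4, 5, 5], giving D = diag(5, 5, 5, 3, 2, 4, 5, 5) and L = D - A. L is symmetric positive semidefinite, so every eigenvalue is real and nonnegative. The single zero eigenvalue shows the graph is connected. The largest eigenvalue, 7.2177, is at most the vertex count 8.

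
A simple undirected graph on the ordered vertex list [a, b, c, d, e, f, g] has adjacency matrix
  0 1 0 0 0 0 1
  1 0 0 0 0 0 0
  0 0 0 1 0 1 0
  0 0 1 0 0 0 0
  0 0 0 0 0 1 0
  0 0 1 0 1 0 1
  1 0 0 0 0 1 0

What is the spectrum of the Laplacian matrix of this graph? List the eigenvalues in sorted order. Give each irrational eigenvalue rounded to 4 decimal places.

[0, 0.2603, 0.6262, 1.4055, 2.2742, 3.0996, 4.3342]

With the vertex order [a, b, c, d, e, f, g], the degrees are [2, 1, 2, 1, 1, 3, 2], giving D = diag(2, 1, 2, 1, 1, 3, 2) and L = D - A. L is symmetric positive semidefinite, so every eigenvalue is real and nonnegative. The single zero eigenvalue shows the graph is connected.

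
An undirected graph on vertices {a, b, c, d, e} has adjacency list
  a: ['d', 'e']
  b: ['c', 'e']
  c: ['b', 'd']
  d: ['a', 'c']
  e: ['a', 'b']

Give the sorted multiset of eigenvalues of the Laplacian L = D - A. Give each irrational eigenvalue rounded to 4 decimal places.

[0, 1.3820, 1.3820, 3.6180, 3.6180]

Each diagonal entry of L is the vertex degree and each off-diagonal entry is -1 where an edge is present, 0 otherwise; in the order [a, b, c, d, e] the diagonal is [2, 2, 2, 2, 2]. L is symmetric positive semidefinite, so every eigenvalue is real and nonnegative. The eigenvalues sum to 10, which equals trace(L) = 2|E|.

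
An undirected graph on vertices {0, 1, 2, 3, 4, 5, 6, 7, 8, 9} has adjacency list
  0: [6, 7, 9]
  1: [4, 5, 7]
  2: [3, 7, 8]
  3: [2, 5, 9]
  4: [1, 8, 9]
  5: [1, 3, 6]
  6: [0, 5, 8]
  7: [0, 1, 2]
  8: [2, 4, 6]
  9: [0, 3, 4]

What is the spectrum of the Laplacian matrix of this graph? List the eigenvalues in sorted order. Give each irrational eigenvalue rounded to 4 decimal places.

[0, 2, 2, 2, 2, 2, 5, 5, 5, 5]

Reading degrees in the order [0, 1, 2, 3, 4, 5, 6, 7, 8, 9] gives [3, 3, 3, 3, 3, 3, 3, 3, 3, 3]; set D = diag(3, 3, 3, 3, 3, 3, 3, 3, 3, 3) and form L = D - A. L is symmetric positive semidefinite, so every eigenvalue is real and nonnegative.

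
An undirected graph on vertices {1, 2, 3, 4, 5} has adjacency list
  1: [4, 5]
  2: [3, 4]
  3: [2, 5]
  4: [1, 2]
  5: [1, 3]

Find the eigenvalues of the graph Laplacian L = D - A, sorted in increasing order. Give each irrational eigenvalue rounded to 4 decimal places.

Reading degrees in the order [1, 2, 3, 4, 5] gives [2, 2, 2, 2, 2]; set D = diag(2, 2, 2, 2, 2) and form L = D - A. Diagonalising L (or applying a numerical eigensolver to the 5x5 matrix) gives the spectrum above. The single zero eigenvalue shows the graph is connected. The eigenvalues sum to 10, which equals trace(L) = 2|E|.

[0, 1.3820, 1.3820, 3.6180, 3.6180]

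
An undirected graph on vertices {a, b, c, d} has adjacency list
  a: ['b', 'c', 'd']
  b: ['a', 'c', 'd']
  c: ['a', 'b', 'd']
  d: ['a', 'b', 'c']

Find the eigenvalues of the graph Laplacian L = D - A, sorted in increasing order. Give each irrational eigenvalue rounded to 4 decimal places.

[0, 4, 4, 4]

Reading degrees in the order [a, b, c, d] gives [3, 3, 3, 3]; set D = diag(3, 3, 3, 3) and form L = D - A. The multiplicity of 0 as a Laplacian eigenvalue equals the number of connected components. The largest eigenvalue, 4, is at most the vertex count 4.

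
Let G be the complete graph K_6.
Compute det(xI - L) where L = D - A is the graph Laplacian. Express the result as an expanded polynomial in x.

The graph has 6 vertices and degree multiset [5, 5, 5, 5, 5, 5]; D is the diagonal matrix of degrees and L = D - A. The eigenvalues of L are [0, 6, 6, 6, 6, 6]; the characteristic polynomial is the product of (x - lambda_i), which multiplies out to x^6 - 30x^5 + 360x^4 - 2160x^3 + 6480x^2 - 7776x. The coefficient of x^5 equals -trace(L) = -30, matching the sum of degrees.

x^6 - 30x^5 + 360x^4 - 2160x^3 + 6480x^2 - 7776x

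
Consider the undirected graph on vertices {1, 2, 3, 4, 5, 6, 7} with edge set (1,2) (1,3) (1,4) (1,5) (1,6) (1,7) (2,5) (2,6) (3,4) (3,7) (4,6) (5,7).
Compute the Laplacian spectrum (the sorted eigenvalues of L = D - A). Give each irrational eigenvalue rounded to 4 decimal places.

Reading degrees in the order [1, 2, 3, 4, 5, 6, 7] gives [6, 3, 3, 3, 3, 3, 3]; set D = diag(6, 3, 3, 3, 3, 3, 3) and form L = D - A. The multiplicity of 0 as a Laplacian eigenvalue equals the number of connected components. The largest eigenvalue, 7, is at most the vertex count 7.

[0, 2, 2, 4, 4, 5, 7]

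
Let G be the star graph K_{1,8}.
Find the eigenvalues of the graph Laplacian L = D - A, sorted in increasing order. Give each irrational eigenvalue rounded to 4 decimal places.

The graph has 9 vertices and degree multiset [8, 1, 1, 1, 1, 1, 1, 1, 1]; D is the diagonal matrix of degrees and L = D - A. L is symmetric positive semidefinite, so every eigenvalue is real and nonnegative. There is one zero in the spectrum, matching the 1 component. The eigenvalues sum to 16, which equals trace(L) = 2|E|.

[0, 1, 1, 1, 1, 1, 1, 1, 9]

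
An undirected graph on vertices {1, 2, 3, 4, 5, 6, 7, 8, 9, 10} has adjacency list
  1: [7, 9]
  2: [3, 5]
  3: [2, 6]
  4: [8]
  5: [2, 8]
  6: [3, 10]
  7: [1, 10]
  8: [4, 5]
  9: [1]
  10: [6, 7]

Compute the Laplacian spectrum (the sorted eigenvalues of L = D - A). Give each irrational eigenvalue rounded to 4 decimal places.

[0, 0.0979, 0.3820, 0.8244, 1.3820, 2, 2.6180, 3.1756, 3.6180, 3.9021]

Each diagonal entry of L is the vertex degree and each off-diagonal entry is -1 where an edge is present, 0 otherwise; in the order [1, 2, 3, 4, 5, 6, 7, 8, 9, 10] the diagonal is [2, 2, 2, 1, 2, 2, 2, 2, 1, 2]. Diagonalising L (or applying a numerical eigensolver to the 10x10 matrix) gives the spectrum above. The eigenvalues sum to 18, which equals trace(L) = 2|E|. By the matrix-tree theorem the graph has (1/10) * product of the nonzero eigenvalues = 1 spanning tree.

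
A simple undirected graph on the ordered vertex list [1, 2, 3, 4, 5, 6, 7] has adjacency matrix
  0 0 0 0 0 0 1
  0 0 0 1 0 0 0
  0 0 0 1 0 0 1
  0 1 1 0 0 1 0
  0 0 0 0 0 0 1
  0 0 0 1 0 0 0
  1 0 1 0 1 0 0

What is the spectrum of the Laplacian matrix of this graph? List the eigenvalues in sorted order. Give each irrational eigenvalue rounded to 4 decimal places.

[0, 0.2679, 1, 1, 1.5858, 3.7321, 4.4142]

With the vertex order [1, 2, 3, 4, 5, 6, 7], the degrees are [1, 1, 2, 3, 1, 1, 3], giving D = diag(1, 1, 2, 3, 1, 1, 3) and L = D - A. The multiplicity of 0 as a Laplacian eigenvalue equals the number of connected components.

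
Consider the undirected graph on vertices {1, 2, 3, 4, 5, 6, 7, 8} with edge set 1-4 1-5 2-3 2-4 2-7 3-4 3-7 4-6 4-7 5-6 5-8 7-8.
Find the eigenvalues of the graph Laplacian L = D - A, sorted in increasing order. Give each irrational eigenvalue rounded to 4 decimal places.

Reading degrees in the order [1, 2, 3, 4, 5, 6, 7, 8] gives [2, 3, 3, 5, 3, 2, 4, 2]; set D = diag(2, 3, 3, 5, 3, 2, 4, 2) and form L = D - A. The multiplicity of 0 as a Laplacian eigenvalue equals the number of connected components. By the matrix-tree theorem the graph has (1/8) * product of the nonzero eigenvalues = 224 spanning trees.

[0, 1.0711, 1.6653, 2, 4, 4, 5.0636, 6.1999]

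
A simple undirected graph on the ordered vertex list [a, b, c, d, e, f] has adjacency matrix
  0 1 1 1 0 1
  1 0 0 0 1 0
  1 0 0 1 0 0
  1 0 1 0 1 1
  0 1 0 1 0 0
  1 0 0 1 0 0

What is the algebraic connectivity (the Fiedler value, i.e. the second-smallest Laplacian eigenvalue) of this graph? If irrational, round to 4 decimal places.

With the vertex order [a, b, c, d, e, f], the degrees are [4, 2, 2, 4, 2, 2], giving D = diag(4, 2, 2, 4, 2, 2) and L = D - A. The smallest Laplacian eigenvalue is always 0. The next one, lambda_2 = 1.2679, measures how hard the graph is to disconnect: larger values mean better connectivity. The largest eigenvalue, 5.4142, is at most the vertex count 6.

1.2679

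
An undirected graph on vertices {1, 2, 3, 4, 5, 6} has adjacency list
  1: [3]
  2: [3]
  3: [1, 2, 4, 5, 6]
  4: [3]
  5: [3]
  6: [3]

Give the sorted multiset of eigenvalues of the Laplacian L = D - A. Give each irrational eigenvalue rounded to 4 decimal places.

With the vertex order [1, 2, 3, 4, 5, 6], the degrees are [1, 1, 5, 1, 1, 1], giving D = diag(1, 1, 5, 1, 1, 1) and L = D - A. Diagonalising L (or applying a numerical eigensolver to the 6x6 matrix) gives the spectrum above. There is one zero in the spectrum, matching the 1 component. The eigenvalues sum to 10, which equals trace(L) = 2|E|.

[0, 1, 1, 1, 1, 6]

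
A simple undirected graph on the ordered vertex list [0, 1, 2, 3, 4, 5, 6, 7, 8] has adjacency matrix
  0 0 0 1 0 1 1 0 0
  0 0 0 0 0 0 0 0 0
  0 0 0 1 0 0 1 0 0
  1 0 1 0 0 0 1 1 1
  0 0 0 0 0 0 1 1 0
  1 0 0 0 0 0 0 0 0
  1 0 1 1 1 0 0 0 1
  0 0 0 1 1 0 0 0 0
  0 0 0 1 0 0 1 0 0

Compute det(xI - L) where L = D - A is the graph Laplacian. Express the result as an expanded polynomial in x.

Each diagonal entry of L is the vertex degree and each off-diagonal entry is -1 where an edge is present, 0 otherwise; in the order [0, 1, 2, 3, 4, 5, 6, 7, 8] the diagonal is [3, 0, 2, 5, 2, 1, 5, 2, 2]. L has integer entries, so p(x) = det(xI - L) has integer coefficients. Expanding the determinant yields x^9 - 22x^8 + 193x^7 - 870x^6 + 2169x^5 - 2974x^4 + 2056x^3 - 544x^2. Since p(0) = det(-L) = 0, x divides p(x). There are 2 zeros in the spectrum, matching the 2 components. The largest eigenvalue, 6.3028, is at most the vertex count 9.

x^9 - 22x^8 + 193x^7 - 870x^6 + 2169x^5 - 2974x^4 + 2056x^3 - 544x^2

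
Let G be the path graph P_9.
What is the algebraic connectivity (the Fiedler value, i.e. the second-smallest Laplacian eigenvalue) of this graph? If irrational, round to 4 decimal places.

0.1206

The graph has 9 vertices and degree multiset [2, 2, 2, 2, 2, 2, 2, 1, 1]; D is the diagonal matrix of degrees and L = D - A. The sorted Laplacian eigenvalues are [0, 0.1206, 0.4679, 1, 1.6527, 2.3473, 3, 3.5321, 3.8794]; the algebraic connectivity is the second entry, 0.1206. There is one zero in the spectrum, matching the 1 component.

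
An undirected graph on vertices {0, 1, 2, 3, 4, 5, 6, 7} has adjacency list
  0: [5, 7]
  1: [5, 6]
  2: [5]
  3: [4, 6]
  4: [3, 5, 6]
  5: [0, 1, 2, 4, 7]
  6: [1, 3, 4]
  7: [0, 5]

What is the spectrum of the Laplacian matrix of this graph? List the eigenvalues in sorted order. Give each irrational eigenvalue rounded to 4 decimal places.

Each diagonal entry of L is the vertex degree and each off-diagonal entry is -1 where an edge is present, 0 otherwise; in the order [0, 1, 2, 3, 4, 5, 6, 7] the diagonal is [2, 2, 1, 2, 3, 5, 3, 2]. L is symmetric positive semidefinite, so every eigenvalue is real and nonnegative. The single zero eigenvalue shows the graph is connected. By the matrix-tree theorem the graph has (1/8) * product of the nonzero eigenvalues = 33 spanning trees. There is one zero in the spectrum, matching the 1 component.

[0, 0.5858, 1, 1.7639, 3, 3.4142, 4, 6.2361]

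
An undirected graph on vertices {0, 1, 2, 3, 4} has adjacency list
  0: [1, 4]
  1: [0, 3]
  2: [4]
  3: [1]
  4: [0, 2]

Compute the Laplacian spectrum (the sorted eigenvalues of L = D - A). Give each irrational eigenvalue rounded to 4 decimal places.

[0, 0.3820, 1.3820, 2.6180, 3.6180]

With the vertex order [0, 1, 2, 3, 4], the degrees are [2, 2, 1, 1, 2], giving D = diag(2, 2, 1, 1, 2) and L = D - A. L is symmetric positive semidefinite, so every eigenvalue is real and nonnegative. By the matrix-tree theorem the graph has (1/5) * product of the nonzero eigenvalues = 1 spanning tree.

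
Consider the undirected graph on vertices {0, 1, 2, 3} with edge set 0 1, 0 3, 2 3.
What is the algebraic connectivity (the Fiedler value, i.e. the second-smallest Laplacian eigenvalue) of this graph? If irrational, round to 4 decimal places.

0.5858

Reading degrees in the order [0, 1, 2, 3] gives [2, 1, 1, 2]; set D = diag(2, 1, 1, 2) and form L = D - A. The sorted Laplacian eigenvalues are [0, 0.5858, 2, 3.4142]; the algebraic connectivity is the second entry, 0.5858. The largest eigenvalue, 3.4142, is at most the vertex count 4.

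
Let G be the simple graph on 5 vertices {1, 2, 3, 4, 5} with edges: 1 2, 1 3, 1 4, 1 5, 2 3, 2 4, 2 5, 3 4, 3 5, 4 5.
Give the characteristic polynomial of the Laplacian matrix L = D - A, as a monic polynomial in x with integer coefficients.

With the vertex order [1, 2, 3, 4, 5], the degrees are [4, 4, 4, 4, 4], giving D = diag(4, 4, 4, 4, 4) and L = D - A. Computing det(xI - L) by cofactor expansion (or equivalently via sum-over-permutations) gives x^5 - 20x^4 + 150x^3 - 500x^2 + 625x. Since p(0) = det(-L) = 0, x divides p(x). The largest eigenvalue, 5, is at most the vertex count 5.

x^5 - 20x^4 + 150x^3 - 500x^2 + 625x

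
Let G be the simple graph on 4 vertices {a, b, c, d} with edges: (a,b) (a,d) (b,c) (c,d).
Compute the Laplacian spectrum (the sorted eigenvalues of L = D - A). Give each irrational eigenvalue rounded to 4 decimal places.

[0, 2, 2, 4]

With the vertex order [a, b, c, d], the degrees are [2, 2, 2, 2], giving D = diag(2, 2, 2, 2) and L = D - A. The multiplicity of 0 as a Laplacian eigenvalue equals the number of connected components. The eigenvalues sum to 8, which equals trace(L) = 2|E|. There is one zero in the spectrum, matching the 1 component.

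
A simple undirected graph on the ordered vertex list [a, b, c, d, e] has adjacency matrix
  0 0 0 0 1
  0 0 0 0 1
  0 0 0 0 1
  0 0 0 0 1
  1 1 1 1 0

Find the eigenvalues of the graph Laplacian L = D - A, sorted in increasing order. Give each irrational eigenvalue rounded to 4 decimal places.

Each diagonal entry of L is the vertex degree and each off-diagonal entry is -1 where an edge is present, 0 otherwise; in the order [a, b, c, d, e] the diagonal is [1, 1, 1, 1, 4]. The multiplicity of 0 as a Laplacian eigenvalue equals the number of connected components. By the matrix-tree theorem the graph has (1/5) * product of the nonzero eigenvalues = 1 spanning tree. There is one zero in the spectrum, matching the 1 component.

[0, 1, 1, 1, 5]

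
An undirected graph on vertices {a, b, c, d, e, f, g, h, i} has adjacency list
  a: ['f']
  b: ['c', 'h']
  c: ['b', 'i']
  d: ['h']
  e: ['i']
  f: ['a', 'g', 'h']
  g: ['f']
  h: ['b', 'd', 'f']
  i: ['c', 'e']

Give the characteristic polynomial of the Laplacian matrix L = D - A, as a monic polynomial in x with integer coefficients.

Reading degrees in the order [a, b, c, d, e, f, g, h, i] gives [1, 2, 2, 1, 1, 3, 1, 3, 2]; set D = diag(1, 2, 2, 1, 1, 3, 1, 3, 2) and form L = D - A. Computing det(xI - L) by cofactor expansion (or equivalently via sum-over-permutations) gives x^9 - 16x^8 + 103x^7 - 344x^6 + 642x^5 - 674x^4 + 381x^3 - 102x^2 + 9x. The constant term is 0 because L is singular (the all-ones vector lies in its kernel). The largest eigenvalue, 4.6437, is at most the vertex count 9.

x^9 - 16x^8 + 103x^7 - 344x^6 + 642x^5 - 674x^4 + 381x^3 - 102x^2 + 9x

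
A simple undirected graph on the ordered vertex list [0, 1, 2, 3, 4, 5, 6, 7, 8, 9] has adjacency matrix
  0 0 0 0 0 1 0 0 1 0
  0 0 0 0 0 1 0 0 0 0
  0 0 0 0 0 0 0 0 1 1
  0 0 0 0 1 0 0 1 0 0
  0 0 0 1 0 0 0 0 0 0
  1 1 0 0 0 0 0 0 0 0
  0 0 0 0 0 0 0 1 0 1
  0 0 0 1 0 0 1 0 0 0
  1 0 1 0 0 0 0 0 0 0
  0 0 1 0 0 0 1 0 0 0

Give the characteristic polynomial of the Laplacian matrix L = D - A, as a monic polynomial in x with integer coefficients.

Reading degrees in the order [0, 1, 2, 3, 4, 5, 6, 7, 8, 9] gives [2, 1, 2, 2, 1, 2, 2, 2, 2, 2]; set D = diag(2, 1, 2, 2, 1, 2, 2, 2, 2, 2) and form L = D - A. L has integer entries, so p(x) = det(xI - L) has integer coefficients. Expanding the determinant yields x^10 - 18x^9 + 136x^8 - 560x^7 + 1365x^6 - 2002x^5 + 1716x^4 - 792x^3 + 165x^2 - 10x. The constant term is 0 because L is singular (the all-ones vector lies in its kernel). The largest eigenvalue, 3.9021, is at most the vertex count 10.

x^10 - 18x^9 + 136x^8 - 560x^7 + 1365x^6 - 2002x^5 + 1716x^4 - 792x^3 + 165x^2 - 10x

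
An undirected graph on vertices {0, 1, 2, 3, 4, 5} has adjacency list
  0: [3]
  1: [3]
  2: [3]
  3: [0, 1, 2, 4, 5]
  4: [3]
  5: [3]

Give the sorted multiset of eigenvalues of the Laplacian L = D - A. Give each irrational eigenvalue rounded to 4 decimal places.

[0, 1, 1, 1, 1, 6]

With the vertex order [0, 1, 2, 3, 4, 5], the degrees are [1, 1, 1, 5, 1, 1], giving D = diag(1, 1, 1, 5, 1, 1) and L = D - A. Since every row of L sums to 0, the all-ones vector is in the kernel and 0 is an eigenvalue. The eigenvalues sum to 10, which equals trace(L) = 2|E|. There is one zero in the spectrum, matching the 1 component.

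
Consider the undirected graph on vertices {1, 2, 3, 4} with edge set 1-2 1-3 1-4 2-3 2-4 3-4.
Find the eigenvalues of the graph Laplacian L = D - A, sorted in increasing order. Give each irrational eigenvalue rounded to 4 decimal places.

[0, 4, 4, 4]

Each diagonal entry of L is the vertex degree and each off-diagonal entry is -1 where an edge is present, 0 otherwise; in the order [1, 2, 3, 4] the diagonal is [3, 3, 3, 3]. The multiplicity of 0 as a Laplacian eigenvalue equals the number of connected components.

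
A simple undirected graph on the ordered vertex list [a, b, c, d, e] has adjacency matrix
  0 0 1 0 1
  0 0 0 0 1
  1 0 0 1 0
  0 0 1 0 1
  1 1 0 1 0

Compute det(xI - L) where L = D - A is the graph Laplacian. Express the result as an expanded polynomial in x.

x^5 - 10x^4 + 34x^3 - 46x^2 + 20x

Reading degrees in the order [a, b, c, d, e] gives [2, 1, 2, 2, 3]; set D = diag(2, 1, 2, 2, 3) and form L = D - A. Computing det(xI - L) by cofactor expansion (or equivalently via sum-over-permutations) gives x^5 - 10x^4 + 34x^3 - 46x^2 + 20x. The coefficient of x^4 equals -trace(L) = -10, matching the sum of degrees. The eigenvalues sum to 10, which equals trace(L) = 2|E|.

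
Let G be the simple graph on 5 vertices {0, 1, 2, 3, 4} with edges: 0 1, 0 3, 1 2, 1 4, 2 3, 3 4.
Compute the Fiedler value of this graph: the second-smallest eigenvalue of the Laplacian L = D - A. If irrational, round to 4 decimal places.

2

Each diagonal entry of L is the vertex degree and each off-diagonal entry is -1 where an edge is present, 0 otherwise; in the order [0, 1, 2, 3, 4] the diagonal is [2, 3, 2, 3, 2]. Computing the eigenvalues of L and sorting gives [0, 2, 2, 3, 5]. The Fiedler value lambda_2 = 2 is strictly positive, so the graph is connected. By the matrix-tree theorem the graph has (1/5) * product of the nonzero eigenvalues = 12 spanning trees.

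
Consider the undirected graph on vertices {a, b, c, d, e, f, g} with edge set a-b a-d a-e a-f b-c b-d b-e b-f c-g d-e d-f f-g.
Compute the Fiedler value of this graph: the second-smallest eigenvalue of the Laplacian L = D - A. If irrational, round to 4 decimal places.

Reading degrees in the order [a, b, c, d, e, f, g] gives [4, 5, 2, 4, 3, 4, 2]; set D = diag(4, 5, 2, 4, 3, 4, 2) and form L = D - A. Computing the eigenvalues of L and sorting gives [0, 1.1442, 2.5858, 3.6784, 5, 5.4142, 6.1774]. The Fiedler value lambda_2 = 1.1442 is strictly positive, so the graph is connected. The largest eigenvalue, 6.1774, is at most the vertex count 7.

1.1442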